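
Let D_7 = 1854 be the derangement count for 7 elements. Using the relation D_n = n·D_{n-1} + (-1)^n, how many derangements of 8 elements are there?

14833

D_8 = 8·1854 + 1 = 14833.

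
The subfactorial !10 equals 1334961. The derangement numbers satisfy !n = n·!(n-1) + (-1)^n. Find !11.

14684570

!11 = 11·1334961 - 1 = 14684570.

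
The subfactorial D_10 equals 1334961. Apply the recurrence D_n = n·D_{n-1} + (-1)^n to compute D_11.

14684570

D_11 = 11·1334961 - 1 = 14684570.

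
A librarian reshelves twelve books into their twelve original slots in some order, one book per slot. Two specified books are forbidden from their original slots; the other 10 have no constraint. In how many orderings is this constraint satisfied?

Let A_j be the event that the j-th constrained one is fixed. By inclusion-exclusion over the 2 events:
Σ_{j=0}^{2} (-1)^j C(2,j)(12-j)!
= C(2,0)·12! - C(2,1)·11! + C(2,2)·10!
= 479001600 - 79833600 + 3628800
= 402796800

402796800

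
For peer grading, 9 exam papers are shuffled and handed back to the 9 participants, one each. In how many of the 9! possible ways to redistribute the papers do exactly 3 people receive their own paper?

22260

Pick the 3 fixed positions: C(9,3) = 84 ways.
The remaining 6 must be deranged: !6 = 265.
Total: 84 × 265 = 22260.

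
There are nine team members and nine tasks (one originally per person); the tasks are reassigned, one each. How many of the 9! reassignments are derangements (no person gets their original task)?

133496

!9 is the nearest integer to 9!/e.
9! = 362880, and 362880/e ≈ 133496.09, so !9 = 133496.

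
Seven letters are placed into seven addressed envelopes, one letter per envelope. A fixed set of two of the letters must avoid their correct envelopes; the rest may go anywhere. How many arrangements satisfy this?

3720

Inclusion-exclusion on the 2 forbidden self-matches:
Σ_{j=0}^{2} (-1)^j C(2,j)(7-j)!
= C(2,0)·7! - C(2,1)·6! + C(2,2)·5!
= 5040 - 1440 + 120
= 3720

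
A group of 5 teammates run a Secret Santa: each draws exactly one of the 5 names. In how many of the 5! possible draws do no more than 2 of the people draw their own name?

109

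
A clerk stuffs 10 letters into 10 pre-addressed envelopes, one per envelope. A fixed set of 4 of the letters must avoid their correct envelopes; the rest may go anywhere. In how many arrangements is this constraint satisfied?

Inclusion-exclusion on the 4 forbidden self-matches:
Σ_{j=0}^{4} (-1)^j C(4,j)(10-j)!
= C(4,0)·10! - C(4,1)·9! + C(4,2)·8! - C(4,3)·7! + C(4,4)·6!
= 3628800 - 1451520 + 241920 - 20160 + 720
= 2399760

2399760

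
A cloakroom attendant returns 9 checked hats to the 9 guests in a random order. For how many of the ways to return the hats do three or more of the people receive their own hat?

29143

# with exactly i fixed is C(9,i)·!(9-i); sum over i=3..9:
  i=3: C(9,3)·!6 = 84·265 = 22260
  i=4: C(9,4)·!5 = 126·44 = 5544
  i=5: C(9,5)·!4 = 126·9 = 1134
  i=6: C(9,6)·!3 = 84·2 = 168
  i=7: C(9,7)·!2 = 36·1 = 36
  i=8: C(9,8)·!1 = 9·0 = 0
  i=9: C(9,9)·!0 = 1·1 = 1
Total = 29143.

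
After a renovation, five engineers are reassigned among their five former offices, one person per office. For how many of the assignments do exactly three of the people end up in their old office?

10

Pick the 3 fixed positions: C(5,3) = 10 ways.
The remaining 2 must be deranged: !2 = 1.
Total: 10 × 1 = 10.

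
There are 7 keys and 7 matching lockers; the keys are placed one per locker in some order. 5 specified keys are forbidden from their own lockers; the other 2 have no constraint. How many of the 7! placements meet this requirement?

2428

Let A_j be the event that the j-th constrained one is fixed. By inclusion-exclusion over the 5 events:
Σ_{j=0}^{5} (-1)^j C(5,j)(7-j)!
= C(5,0)·7! - C(5,1)·6! + C(5,2)·5! - C(5,3)·4! + C(5,4)·3! - C(5,5)·2!
= 5040 - 3600 + 1200 - 240 + 30 - 2
= 2428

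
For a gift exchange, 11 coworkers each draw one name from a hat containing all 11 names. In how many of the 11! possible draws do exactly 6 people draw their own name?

20328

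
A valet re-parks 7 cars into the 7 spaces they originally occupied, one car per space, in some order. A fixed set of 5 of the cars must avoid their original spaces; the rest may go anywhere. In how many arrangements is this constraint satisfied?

Inclusion-exclusion on the 5 forbidden self-matches:
Σ_{j=0}^{5} (-1)^j C(5,j)(7-j)!
= C(5,0)·7! - C(5,1)·6! + C(5,2)·5! - C(5,3)·4! + C(5,4)·3! - C(5,5)·2!
= 5040 - 3600 + 1200 - 240 + 30 - 2
= 2428

2428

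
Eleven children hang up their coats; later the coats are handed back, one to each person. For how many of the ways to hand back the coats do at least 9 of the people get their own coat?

56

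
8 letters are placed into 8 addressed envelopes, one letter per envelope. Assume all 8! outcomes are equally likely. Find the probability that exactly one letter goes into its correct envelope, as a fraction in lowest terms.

103/280

Favorable outcomes: C(8,1)·!7 = 8·1854 = 14832.
Total outcomes: 8! = 40320.
Probability = 14832/40320 = 103/280.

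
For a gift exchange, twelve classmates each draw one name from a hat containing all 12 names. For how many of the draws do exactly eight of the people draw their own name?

Pick the 8 fixed positions: C(12,8) = 495 ways.
The remaining 4 must be deranged: !4 = 9.
Total: 495 × 9 = 4455.

4455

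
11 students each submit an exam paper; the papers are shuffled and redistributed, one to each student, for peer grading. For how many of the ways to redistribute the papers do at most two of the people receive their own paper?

Sum C(11,i)·!(11-i) for i = 0..2:
  i=0: C(11,0)·!11 = 1·14684570 = 14684570
  i=1: C(11,1)·!10 = 11·1334961 = 14684571
  i=2: C(11,2)·!9 = 55·133496 = 7342280
Total = 36711421.

36711421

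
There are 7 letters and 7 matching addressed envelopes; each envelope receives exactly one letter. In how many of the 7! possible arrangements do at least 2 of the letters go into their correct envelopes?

1331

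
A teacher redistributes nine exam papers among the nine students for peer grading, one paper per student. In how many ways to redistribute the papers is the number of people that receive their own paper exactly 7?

36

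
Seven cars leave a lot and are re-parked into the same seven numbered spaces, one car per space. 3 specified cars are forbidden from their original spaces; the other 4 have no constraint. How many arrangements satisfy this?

3216

Let A_j be the event that the j-th constrained one is fixed. By inclusion-exclusion over the 3 events:
Σ_{j=0}^{3} (-1)^j C(3,j)(7-j)!
= C(3,0)·7! - C(3,1)·6! + C(3,2)·5! - C(3,3)·4!
= 5040 - 2160 + 360 - 24
= 3216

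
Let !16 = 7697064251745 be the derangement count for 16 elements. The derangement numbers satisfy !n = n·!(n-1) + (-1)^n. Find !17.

130850092279664

!17 = 17·7697064251745 - 1 = 130850092279664.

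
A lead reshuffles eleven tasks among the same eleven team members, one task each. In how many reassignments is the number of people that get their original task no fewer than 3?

Sum C(11,i)·!(11-i) for i = 3..11:
  i=3: C(11,3)·!8 = 165·14833 = 2447445
  i=4: C(11,4)·!7 = 330·1854 = 611820
  i=5: C(11,5)·!6 = 462·265 = 122430
  i=6: C(11,6)·!5 = 462·44 = 20328
  i=7: C(11,7)·!4 = 330·9 = 2970
  i=8: C(11,8)·!3 = 165·2 = 330
  i=9: C(11,9)·!2 = 55·1 = 55
  i=10: C(11,10)·!1 = 11·0 = 0
  i=11: C(11,11)·!0 = 1·1 = 1
Total = 3205379.

3205379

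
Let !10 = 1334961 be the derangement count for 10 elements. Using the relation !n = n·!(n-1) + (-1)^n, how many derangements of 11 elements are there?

14684570

!11 = 11·1334961 - 1 = 14684570.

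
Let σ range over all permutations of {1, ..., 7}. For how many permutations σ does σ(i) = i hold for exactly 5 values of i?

21

Choose which 5 of the 7 are fixed: C(7,5) = 21.
The remaining 2 must be deranged: !2 = 1.
Total: 21 × 1 = 21.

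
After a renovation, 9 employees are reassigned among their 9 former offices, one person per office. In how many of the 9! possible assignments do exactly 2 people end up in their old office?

66744

Pick the 2 fixed positions: C(9,2) = 36 ways.
The remaining 7 must be deranged: !7 = 1854.
Total: 36 × 1854 = 66744.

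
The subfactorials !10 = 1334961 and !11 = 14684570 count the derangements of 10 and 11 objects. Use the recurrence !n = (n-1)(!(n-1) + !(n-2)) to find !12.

!12 = (12-1)·(!11 + !10) = 11·(14684570 + 1334961) = 11·16019531 = 176214841.

176214841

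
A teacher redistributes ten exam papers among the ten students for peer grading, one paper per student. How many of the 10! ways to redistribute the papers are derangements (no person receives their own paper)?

!10 = 10! · Σ_{k=0}^{10} (-1)^k/k!
= 10! - 10!/1! + 10!/2! - 10!/3! + 10!/4! - 10!/5! + 10!/6! - 10!/7! + 10!/8! - 10!/9! + 10!/10!
= 3628800 - 3628800 + 1814400 - 604800 + 151200 - 30240 + 5040 - 720 + 90 - 10 + 1
= 1334961

1334961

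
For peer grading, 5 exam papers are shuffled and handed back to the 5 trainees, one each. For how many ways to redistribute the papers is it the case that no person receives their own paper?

44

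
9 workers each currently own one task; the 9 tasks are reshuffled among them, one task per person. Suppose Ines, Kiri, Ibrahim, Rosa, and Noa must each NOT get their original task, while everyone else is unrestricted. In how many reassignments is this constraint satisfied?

205056

Inclusion-exclusion on the 5 forbidden self-matches:
Σ_{j=0}^{5} (-1)^j C(5,j)(9-j)!
= C(5,0)·9! - C(5,1)·8! + C(5,2)·7! - C(5,3)·6! + C(5,4)·5! - C(5,5)·4!
= 362880 - 201600 + 50400 - 7200 + 600 - 24
= 205056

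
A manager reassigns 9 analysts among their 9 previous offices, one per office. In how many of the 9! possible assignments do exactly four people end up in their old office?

5544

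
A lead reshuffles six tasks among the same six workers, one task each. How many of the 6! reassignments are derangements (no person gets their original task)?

The number of derangements of 6 is !6 = Σ_{k=0}^{6} (-1)^k·6!/k!
= 6! - 6!/1! + 6!/2! - 6!/3! + 6!/4! - 6!/5! + 6!/6!
= 720 - 720 + 360 - 120 + 30 - 6 + 1
= 265

265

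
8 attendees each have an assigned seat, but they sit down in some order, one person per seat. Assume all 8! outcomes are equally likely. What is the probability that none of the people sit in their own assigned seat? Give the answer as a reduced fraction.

Favorable outcomes: !8 = 14833.
Total outcomes: 8! = 40320.
Probability = 14833/40320 = 2119/5760.

2119/5760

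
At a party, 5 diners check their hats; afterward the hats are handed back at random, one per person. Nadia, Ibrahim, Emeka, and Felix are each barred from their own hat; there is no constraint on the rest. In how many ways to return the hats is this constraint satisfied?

Let A_j be the event that the j-th constrained one is fixed. By inclusion-exclusion over the 4 events:
Σ_{j=0}^{4} (-1)^j C(4,j)(5-j)!
= C(4,0)·5! - C(4,1)·4! + C(4,2)·3! - C(4,3)·2! + C(4,4)·1!
= 120 - 96 + 36 - 8 + 1
= 53

53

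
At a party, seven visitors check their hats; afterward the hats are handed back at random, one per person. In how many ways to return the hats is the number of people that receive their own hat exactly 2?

Choose which 2 of the 7 are fixed: C(7,2) = 21.
The remaining 5 must be deranged: !5 = 44.
Total: 21 × 44 = 924.

924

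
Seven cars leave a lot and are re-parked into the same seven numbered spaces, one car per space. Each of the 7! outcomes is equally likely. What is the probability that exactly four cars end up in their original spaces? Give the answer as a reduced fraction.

Favorable outcomes: C(7,4)·!3 = 35·2 = 70.
Total outcomes: 7! = 5040.
Probability = 70/5040 = 1/72.

1/72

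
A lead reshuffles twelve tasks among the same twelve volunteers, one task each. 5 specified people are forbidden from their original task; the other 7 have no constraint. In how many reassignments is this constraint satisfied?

312273360

Let A_j be the event that the j-th constrained one is fixed. By inclusion-exclusion over the 5 events:
Σ_{j=0}^{5} (-1)^j C(5,j)(12-j)!
= C(5,0)·12! - C(5,1)·11! + C(5,2)·10! - C(5,3)·9! + C(5,4)·8! - C(5,5)·7!
= 479001600 - 199584000 + 36288000 - 3628800 + 201600 - 5040
= 312273360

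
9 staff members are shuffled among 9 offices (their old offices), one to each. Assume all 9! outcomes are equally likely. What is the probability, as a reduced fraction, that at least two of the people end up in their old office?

95887/362880

Favorable outcomes: Σ_{i≥2} C(9,i)·!(9-i) = 36·1854 + 84·265 + 126·44 + 126·9 + 84·2 + 36·1 + 9·0 + 1·1 = 95887.
Total outcomes: 9! = 362880.
Probability = 95887/362880 = 95887/362880.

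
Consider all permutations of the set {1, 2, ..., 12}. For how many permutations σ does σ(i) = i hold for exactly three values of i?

29369120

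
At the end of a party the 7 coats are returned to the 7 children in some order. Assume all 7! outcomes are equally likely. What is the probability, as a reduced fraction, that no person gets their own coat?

103/280

Favorable outcomes: !7 = 1854.
Total outcomes: 7! = 5040.
Probability = 1854/5040 = 103/280.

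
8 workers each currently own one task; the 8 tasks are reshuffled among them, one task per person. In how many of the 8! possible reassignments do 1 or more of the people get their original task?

25487

Sum C(8,i)·!(8-i) for i = 1..8:
  i=1: C(8,1)·!7 = 8·1854 = 14832
  i=2: C(8,2)·!6 = 28·265 = 7420
  i=3: C(8,3)·!5 = 56·44 = 2464
  i=4: C(8,4)·!4 = 70·9 = 630
  i=5: C(8,5)·!3 = 56·2 = 112
  i=6: C(8,6)·!2 = 28·1 = 28
  i=7: C(8,7)·!1 = 8·0 = 0
  i=8: C(8,8)·!0 = 1·1 = 1
Total = 25487.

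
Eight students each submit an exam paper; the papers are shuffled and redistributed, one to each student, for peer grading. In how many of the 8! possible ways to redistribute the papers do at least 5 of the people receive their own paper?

# with exactly i fixed is C(8,i)·!(8-i); sum over i=5..8:
  i=5: C(8,5)·!3 = 56·2 = 112
  i=6: C(8,6)·!2 = 28·1 = 28
  i=7: C(8,7)·!1 = 8·0 = 0
  i=8: C(8,8)·!0 = 1·1 = 1
Total = 141.

141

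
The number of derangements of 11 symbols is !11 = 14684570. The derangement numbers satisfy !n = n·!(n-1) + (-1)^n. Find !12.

176214841

!12 = 12·14684570 + 1 = 176214841.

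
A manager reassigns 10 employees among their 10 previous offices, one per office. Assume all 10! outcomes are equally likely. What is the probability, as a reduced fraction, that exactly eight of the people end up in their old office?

1/80640

Favorable outcomes: C(10,8)·!2 = 45·1 = 45.
Total outcomes: 10! = 3628800.
Probability = 45/3628800 = 1/80640.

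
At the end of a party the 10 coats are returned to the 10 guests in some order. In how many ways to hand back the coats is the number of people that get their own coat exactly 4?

55650

Pick the 4 fixed positions: C(10,4) = 210 ways.
The other 6 form a derangement: !6 = 265.
Total: 210 × 265 = 55650.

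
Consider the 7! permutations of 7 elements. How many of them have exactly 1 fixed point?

1855

Choose which one of the 7 is fixed: C(7,1) = 7.
The other 6 form a derangement: !6 = 265.
Total: 7 × 265 = 1855.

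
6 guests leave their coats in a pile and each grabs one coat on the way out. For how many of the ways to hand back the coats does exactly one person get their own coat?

Pick the single fixed position: C(6,1) = 6 ways.
The other 5 form a derangement: !5 = 44.
Total: 6 × 44 = 264.

264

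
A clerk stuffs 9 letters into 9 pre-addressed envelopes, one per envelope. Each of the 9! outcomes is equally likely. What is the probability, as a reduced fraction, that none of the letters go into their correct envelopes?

16687/45360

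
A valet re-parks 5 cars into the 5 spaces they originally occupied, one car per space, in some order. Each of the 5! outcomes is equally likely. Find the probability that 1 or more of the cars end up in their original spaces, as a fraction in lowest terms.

19/30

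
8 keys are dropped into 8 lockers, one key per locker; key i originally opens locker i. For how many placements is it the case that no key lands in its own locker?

Use !n = n·!(n-1) + (-1)^n.
!8 = 8·1854 + 1 = 14833

14833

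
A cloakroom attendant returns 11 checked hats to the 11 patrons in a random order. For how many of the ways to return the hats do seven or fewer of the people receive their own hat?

Sum C(11,i)·!(11-i) for i = 0..7:
  i=0: C(11,0)·!11 = 1·14684570 = 14684570
  i=1: C(11,1)·!10 = 11·1334961 = 14684571
  i=2: C(11,2)·!9 = 55·133496 = 7342280
  i=3: C(11,3)·!8 = 165·14833 = 2447445
  i=4: C(11,4)·!7 = 330·1854 = 611820
  i=5: C(11,5)·!6 = 462·265 = 122430
  i=6: C(11,6)·!5 = 462·44 = 20328
  i=7: C(11,7)·!4 = 330·9 = 2970
Total = 39916414.

39916414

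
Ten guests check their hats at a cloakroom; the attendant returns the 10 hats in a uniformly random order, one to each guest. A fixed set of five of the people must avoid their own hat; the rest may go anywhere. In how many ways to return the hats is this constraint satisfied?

Inclusion-exclusion on the 5 forbidden self-matches:
Σ_{j=0}^{5} (-1)^j C(5,j)(10-j)!
= C(5,0)·10! - C(5,1)·9! + C(5,2)·8! - C(5,3)·7! + C(5,4)·6! - C(5,5)·5!
= 3628800 - 1814400 + 403200 - 50400 + 3600 - 120
= 2170680

2170680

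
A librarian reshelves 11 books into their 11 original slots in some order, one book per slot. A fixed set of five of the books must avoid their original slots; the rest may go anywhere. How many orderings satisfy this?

25022880

Inclusion-exclusion on the 5 forbidden self-matches:
Σ_{j=0}^{5} (-1)^j C(5,j)(11-j)!
= C(5,0)·11! - C(5,1)·10! + C(5,2)·9! - C(5,3)·8! + C(5,4)·7! - C(5,5)·6!
= 39916800 - 18144000 + 3628800 - 403200 + 25200 - 720
= 25022880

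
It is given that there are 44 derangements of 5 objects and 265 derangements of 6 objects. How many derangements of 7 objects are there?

1854

!7 = (7-1)·(!6 + !5) = 6·(265 + 44) = 6·309 = 1854.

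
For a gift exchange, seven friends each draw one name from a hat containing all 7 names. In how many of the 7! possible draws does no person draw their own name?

By inclusion-exclusion, !7 = Σ (-1)^k · 7!/k! for k=0..7
= 7! - 7!/1! + 7!/2! - 7!/3! + 7!/4! - 7!/5! + 7!/6! - 7!/7!
= 5040 - 5040 + 2520 - 840 + 210 - 42 + 7 - 1
= 1854

1854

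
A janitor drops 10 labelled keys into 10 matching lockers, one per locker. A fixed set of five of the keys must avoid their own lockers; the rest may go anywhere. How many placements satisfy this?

Inclusion-exclusion on the 5 forbidden self-matches:
Σ_{j=0}^{5} (-1)^j C(5,j)(10-j)!
= C(5,0)·10! - C(5,1)·9! + C(5,2)·8! - C(5,3)·7! + C(5,4)·6! - C(5,5)·5!
= 3628800 - 1814400 + 403200 - 50400 + 3600 - 120
= 2170680

2170680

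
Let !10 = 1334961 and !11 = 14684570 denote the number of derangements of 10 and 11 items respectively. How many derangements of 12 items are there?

!12 = (12-1)·(!11 + !10) = 11·(14684570 + 1334961) = 11·16019531 = 176214841.

176214841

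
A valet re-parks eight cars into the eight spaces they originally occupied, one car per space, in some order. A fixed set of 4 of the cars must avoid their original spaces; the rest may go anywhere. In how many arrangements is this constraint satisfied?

Let A_j be the event that the j-th constrained one is fixed. By inclusion-exclusion over the 4 events:
Σ_{j=0}^{4} (-1)^j C(4,j)(8-j)!
= C(4,0)·8! - C(4,1)·7! + C(4,2)·6! - C(4,3)·5! + C(4,4)·4!
= 40320 - 20160 + 4320 - 480 + 24
= 24024

24024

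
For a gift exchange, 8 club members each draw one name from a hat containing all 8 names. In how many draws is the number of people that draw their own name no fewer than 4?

771

Sum C(8,i)·!(8-i) for i = 4..8:
  i=4: C(8,4)·!4 = 70·9 = 630
  i=5: C(8,5)·!3 = 56·2 = 112
  i=6: C(8,6)·!2 = 28·1 = 28
  i=7: C(8,7)·!1 = 8·0 = 0
  i=8: C(8,8)·!0 = 1·1 = 1
Total = 771.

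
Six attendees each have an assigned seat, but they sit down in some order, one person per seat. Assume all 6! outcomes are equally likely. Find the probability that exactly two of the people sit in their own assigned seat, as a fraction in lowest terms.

3/16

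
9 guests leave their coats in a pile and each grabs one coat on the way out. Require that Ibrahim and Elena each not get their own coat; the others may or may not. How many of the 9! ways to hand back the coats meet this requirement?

Inclusion-exclusion on the 2 forbidden self-matches:
Σ_{j=0}^{2} (-1)^j C(2,j)(9-j)!
= C(2,0)·9! - C(2,1)·8! + C(2,2)·7!
= 362880 - 80640 + 5040
= 287280

287280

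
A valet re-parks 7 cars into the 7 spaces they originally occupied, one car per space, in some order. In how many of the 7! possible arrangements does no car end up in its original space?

!7 is the nearest integer to 7!/e.
7! = 5040, and 5040/e ≈ 1854.11, so !7 = 1854.

1854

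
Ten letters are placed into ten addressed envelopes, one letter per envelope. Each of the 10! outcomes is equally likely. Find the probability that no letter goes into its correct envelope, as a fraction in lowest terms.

Favorable outcomes: !10 = 1334961.
Total outcomes: 10! = 3628800.
Probability = 1334961/3628800 = 16481/44800.

16481/44800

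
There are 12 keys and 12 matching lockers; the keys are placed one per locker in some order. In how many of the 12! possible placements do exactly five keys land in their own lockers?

1468368

Choose which 5 of the 12 are fixed: C(12,5) = 792.
The remaining 7 must be deranged: !7 = 1854.
Total: 792 × 1854 = 1468368.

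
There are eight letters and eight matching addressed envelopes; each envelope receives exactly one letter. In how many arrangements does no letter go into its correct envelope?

14833

The number of derangements of 8 is !8 = Σ_{k=0}^{8} (-1)^k·8!/k!
= 8! - 8!/1! + 8!/2! - 8!/3! + 8!/4! - 8!/5! + 8!/6! - 8!/7! + 8!/8!
= 40320 - 40320 + 20160 - 6720 + 1680 - 336 + 56 - 8 + 1
= 14833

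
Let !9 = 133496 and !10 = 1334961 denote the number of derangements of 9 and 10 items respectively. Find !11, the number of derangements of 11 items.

!11 = (11-1)·(!10 + !9) = 10·(1334961 + 133496) = 10·1468457 = 14684570.

14684570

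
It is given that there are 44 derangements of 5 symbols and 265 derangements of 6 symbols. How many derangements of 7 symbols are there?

1854

!7 = (7-1)·(!6 + !5) = 6·(265 + 44) = 6·309 = 1854.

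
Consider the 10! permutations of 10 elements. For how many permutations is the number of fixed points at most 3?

Sum C(10,i)·!(10-i) for i = 0..3:
  i=0: C(10,0)·!10 = 1·1334961 = 1334961
  i=1: C(10,1)·!9 = 10·133496 = 1334960
  i=2: C(10,2)·!8 = 45·14833 = 667485
  i=3: C(10,3)·!7 = 120·1854 = 222480
Total = 3559886.

3559886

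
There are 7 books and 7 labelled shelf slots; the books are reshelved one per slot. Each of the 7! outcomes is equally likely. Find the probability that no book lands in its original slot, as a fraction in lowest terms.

103/280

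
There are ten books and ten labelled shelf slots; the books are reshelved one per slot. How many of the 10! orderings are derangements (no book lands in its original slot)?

Use !n = n·!(n-1) + (-1)^n.
!10 = 10·133496 + 1 = 1334961

1334961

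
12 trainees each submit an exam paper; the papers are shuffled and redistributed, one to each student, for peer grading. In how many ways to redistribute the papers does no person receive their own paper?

!12 is the nearest integer to 12!/e.
12! = 479001600, and 479001600/e ≈ 176214840.93, so !12 = 176214841.

176214841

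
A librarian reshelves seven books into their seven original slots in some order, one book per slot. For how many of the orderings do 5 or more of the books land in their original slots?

22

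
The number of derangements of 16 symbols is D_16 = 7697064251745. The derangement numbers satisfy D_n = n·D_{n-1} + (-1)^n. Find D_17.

D_17 = 17·7697064251745 - 1 = 130850092279664.

130850092279664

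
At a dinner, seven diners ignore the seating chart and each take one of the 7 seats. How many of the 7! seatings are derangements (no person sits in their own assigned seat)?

1854

!7 is the nearest integer to 7!/e.
7! = 5040, and 5040/e ≈ 1854.11, so !7 = 1854.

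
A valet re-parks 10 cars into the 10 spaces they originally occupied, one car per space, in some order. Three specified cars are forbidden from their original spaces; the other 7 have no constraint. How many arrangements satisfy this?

2656080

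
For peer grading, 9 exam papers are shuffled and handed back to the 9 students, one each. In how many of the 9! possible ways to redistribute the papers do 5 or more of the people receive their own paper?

1339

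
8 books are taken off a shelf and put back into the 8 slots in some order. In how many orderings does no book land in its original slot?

!8 = 8! · Σ_{k=0}^{8} (-1)^k/k!
= 8! - 8!/1! + 8!/2! - 8!/3! + 8!/4! - 8!/5! + 8!/6! - 8!/7! + 8!/8!
= 40320 - 40320 + 20160 - 6720 + 1680 - 336 + 56 - 8 + 1
= 14833

14833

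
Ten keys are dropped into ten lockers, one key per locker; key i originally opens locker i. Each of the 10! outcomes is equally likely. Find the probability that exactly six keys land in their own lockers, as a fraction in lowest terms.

1/1920

Favorable outcomes: C(10,6)·!4 = 210·9 = 1890.
Total outcomes: 10! = 3628800.
Probability = 1890/3628800 = 1/1920.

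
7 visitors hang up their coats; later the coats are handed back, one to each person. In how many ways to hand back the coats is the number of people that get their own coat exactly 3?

315

Choose which 3 of the 7 are fixed: C(7,3) = 35.
The other 4 form a derangement: !4 = 9.
Total: 35 × 9 = 315.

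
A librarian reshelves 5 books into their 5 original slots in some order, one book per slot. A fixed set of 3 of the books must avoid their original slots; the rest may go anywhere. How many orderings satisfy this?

64

Let A_j be the event that the j-th constrained one is fixed. By inclusion-exclusion over the 3 events:
Σ_{j=0}^{3} (-1)^j C(3,j)(5-j)!
= C(3,0)·5! - C(3,1)·4! + C(3,2)·3! - C(3,3)·2!
= 120 - 72 + 18 - 2
= 64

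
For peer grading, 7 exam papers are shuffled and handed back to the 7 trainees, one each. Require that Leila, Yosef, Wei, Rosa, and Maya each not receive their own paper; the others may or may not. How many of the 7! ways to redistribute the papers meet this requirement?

2428

Let A_j be the event that the j-th constrained one is fixed. By inclusion-exclusion over the 5 events:
Σ_{j=0}^{5} (-1)^j C(5,j)(7-j)!
= C(5,0)·7! - C(5,1)·6! + C(5,2)·5! - C(5,3)·4! + C(5,4)·3! - C(5,5)·2!
= 5040 - 3600 + 1200 - 240 + 30 - 2
= 2428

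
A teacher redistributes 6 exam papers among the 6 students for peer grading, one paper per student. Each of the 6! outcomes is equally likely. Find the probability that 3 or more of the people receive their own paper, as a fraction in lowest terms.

7/90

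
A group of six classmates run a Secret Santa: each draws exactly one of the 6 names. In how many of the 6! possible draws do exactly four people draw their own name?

Choose which 4 of the 6 are fixed: C(6,4) = 15.
The other 2 form a derangement: !2 = 1.
Total: 15 × 1 = 15.

15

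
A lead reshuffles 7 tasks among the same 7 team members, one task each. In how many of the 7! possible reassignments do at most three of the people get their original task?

# with exactly i fixed is C(7,i)·!(7-i); sum over i=0..3:
  i=0: C(7,0)·!7 = 1·1854 = 1854
  i=1: C(7,1)·!6 = 7·265 = 1855
  i=2: C(7,2)·!5 = 21·44 = 924
  i=3: C(7,3)·!4 = 35·9 = 315
Total = 4948.

4948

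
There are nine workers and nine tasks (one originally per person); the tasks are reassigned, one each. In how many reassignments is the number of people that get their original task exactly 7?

36

Pick the 7 fixed positions: C(9,7) = 36 ways.
The remaining 2 must be deranged: !2 = 1.
Total: 36 × 1 = 36.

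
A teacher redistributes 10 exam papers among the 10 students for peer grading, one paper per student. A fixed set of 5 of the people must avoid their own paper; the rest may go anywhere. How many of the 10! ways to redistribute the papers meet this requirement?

Let A_j be the event that the j-th constrained one is fixed. By inclusion-exclusion over the 5 events:
Σ_{j=0}^{5} (-1)^j C(5,j)(10-j)!
= C(5,0)·10! - C(5,1)·9! + C(5,2)·8! - C(5,3)·7! + C(5,4)·6! - C(5,5)·5!
= 3628800 - 1814400 + 403200 - 50400 + 3600 - 120
= 2170680

2170680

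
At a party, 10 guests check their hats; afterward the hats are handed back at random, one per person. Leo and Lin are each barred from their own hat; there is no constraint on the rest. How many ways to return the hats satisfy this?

2943360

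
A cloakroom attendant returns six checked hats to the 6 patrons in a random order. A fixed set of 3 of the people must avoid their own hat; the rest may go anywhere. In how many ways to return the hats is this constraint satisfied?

426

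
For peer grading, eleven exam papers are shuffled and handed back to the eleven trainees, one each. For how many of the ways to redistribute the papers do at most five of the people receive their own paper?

39893116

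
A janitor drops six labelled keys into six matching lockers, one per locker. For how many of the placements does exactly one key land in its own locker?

264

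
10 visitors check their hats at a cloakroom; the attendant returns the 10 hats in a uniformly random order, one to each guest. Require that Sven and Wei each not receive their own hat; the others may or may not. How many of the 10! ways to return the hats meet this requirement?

Inclusion-exclusion on the 2 forbidden self-matches:
Σ_{j=0}^{2} (-1)^j C(2,j)(10-j)!
= C(2,0)·10! - C(2,1)·9! + C(2,2)·8!
= 3628800 - 725760 + 40320
= 2943360

2943360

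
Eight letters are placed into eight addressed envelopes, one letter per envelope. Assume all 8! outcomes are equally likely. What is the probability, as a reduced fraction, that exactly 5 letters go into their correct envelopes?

1/360

Favorable outcomes: C(8,5)·!3 = 56·2 = 112.
Total outcomes: 8! = 40320.
Probability = 112/40320 = 1/360.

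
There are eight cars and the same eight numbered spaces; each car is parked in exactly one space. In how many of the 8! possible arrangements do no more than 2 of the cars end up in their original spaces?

37085

Sum C(8,i)·!(8-i) for i = 0..2:
  i=0: C(8,0)·!8 = 1·14833 = 14833
  i=1: C(8,1)·!7 = 8·1854 = 14832
  i=2: C(8,2)·!6 = 28·265 = 7420
Total = 37085.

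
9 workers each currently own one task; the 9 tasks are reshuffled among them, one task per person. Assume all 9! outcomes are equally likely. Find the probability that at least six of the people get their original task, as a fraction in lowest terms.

Favorable outcomes: Σ_{i≥6} C(9,i)·!(9-i) = 84·2 + 36·1 + 9·0 + 1·1 = 205.
Total outcomes: 9! = 362880.
Probability = 205/362880 = 41/72576.

41/72576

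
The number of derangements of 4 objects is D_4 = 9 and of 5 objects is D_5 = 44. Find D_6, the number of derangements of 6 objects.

D_6 = (6-1)·(D_5 + D_4) = 5·(44 + 9) = 5·53 = 265.

265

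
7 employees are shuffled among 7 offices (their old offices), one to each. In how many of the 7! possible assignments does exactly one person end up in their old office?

Choose which one of the 7 is fixed: C(7,1) = 7.
The other 6 form a derangement: !6 = 265.
Total: 7 × 265 = 1855.

1855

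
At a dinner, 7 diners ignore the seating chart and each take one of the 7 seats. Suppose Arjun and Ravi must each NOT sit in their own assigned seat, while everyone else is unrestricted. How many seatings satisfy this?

3720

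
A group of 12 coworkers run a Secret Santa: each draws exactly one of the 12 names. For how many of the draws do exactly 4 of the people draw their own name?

Pick the 4 fixed positions: C(12,4) = 495 ways.
The remaining 8 must be deranged: !8 = 14833.
Total: 495 × 14833 = 7342335.

7342335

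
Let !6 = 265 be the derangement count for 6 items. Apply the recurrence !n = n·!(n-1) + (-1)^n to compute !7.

!7 = 7·265 - 1 = 1854.

1854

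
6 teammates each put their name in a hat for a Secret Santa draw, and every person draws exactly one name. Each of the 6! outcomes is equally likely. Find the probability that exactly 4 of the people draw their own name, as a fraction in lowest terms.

Favorable outcomes: C(6,4)·!2 = 15·1 = 15.
Total outcomes: 6! = 720.
Probability = 15/720 = 1/48.

1/48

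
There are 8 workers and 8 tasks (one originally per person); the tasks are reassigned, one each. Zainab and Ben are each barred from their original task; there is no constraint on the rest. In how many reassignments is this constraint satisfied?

Inclusion-exclusion on the 2 forbidden self-matches:
Σ_{j=0}^{2} (-1)^j C(2,j)(8-j)!
= C(2,0)·8! - C(2,1)·7! + C(2,2)·6!
= 40320 - 10080 + 720
= 30960

30960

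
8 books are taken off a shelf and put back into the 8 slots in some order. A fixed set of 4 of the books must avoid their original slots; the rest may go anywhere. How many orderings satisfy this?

24024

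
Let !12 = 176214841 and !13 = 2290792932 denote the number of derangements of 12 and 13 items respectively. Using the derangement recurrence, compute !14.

32071101049

!14 = (14-1)·(!13 + !12) = 13·(2290792932 + 176214841) = 13·2467007773 = 32071101049.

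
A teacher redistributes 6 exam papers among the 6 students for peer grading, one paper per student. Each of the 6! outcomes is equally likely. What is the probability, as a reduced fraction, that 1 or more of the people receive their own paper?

Favorable outcomes: Σ_{i≥1} C(6,i)·!(6-i) = 6·44 + 15·9 + 20·2 + 15·1 + 6·0 + 1·1 = 455.
Total outcomes: 6! = 720.
Probability = 455/720 = 91/144.

91/144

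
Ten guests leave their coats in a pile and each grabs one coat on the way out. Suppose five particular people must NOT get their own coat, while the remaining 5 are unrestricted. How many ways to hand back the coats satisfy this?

2170680

Inclusion-exclusion on the 5 forbidden self-matches:
Σ_{j=0}^{5} (-1)^j C(5,j)(10-j)!
= C(5,0)·10! - C(5,1)·9! + C(5,2)·8! - C(5,3)·7! + C(5,4)·6! - C(5,5)·5!
= 3628800 - 1814400 + 403200 - 50400 + 3600 - 120
= 2170680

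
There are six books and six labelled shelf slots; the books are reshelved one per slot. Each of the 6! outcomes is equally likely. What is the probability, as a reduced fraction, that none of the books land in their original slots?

Favorable outcomes: !6 = 265.
Total outcomes: 6! = 720.
Probability = 265/720 = 53/144.

53/144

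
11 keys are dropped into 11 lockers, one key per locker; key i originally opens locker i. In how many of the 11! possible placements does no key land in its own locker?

14684570

The number of derangements of 11 is !11 = Σ_{k=0}^{11} (-1)^k·11!/k!
= 11! - 11!/1! + 11!/2! - 11!/3! + 11!/4! - 11!/5! + 11!/6! - 11!/7! + 11!/8! - 11!/9! + 11!/10! - 11!/11!
= 39916800 - 39916800 + 19958400 - 6652800 + 1663200 - 332640 + 55440 - 7920 + 990 - 110 + 11 - 1
= 14684570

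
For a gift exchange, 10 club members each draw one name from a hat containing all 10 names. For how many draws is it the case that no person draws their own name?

1334961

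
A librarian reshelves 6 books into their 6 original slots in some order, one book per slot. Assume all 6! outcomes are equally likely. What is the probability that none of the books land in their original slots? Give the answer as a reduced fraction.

53/144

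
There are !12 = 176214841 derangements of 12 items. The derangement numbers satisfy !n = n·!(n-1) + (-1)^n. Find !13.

!13 = 13·176214841 - 1 = 2290792932.

2290792932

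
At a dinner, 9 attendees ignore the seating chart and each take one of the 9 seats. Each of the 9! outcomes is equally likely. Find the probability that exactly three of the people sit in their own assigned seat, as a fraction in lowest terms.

53/864

Favorable outcomes: C(9,3)·!6 = 84·265 = 22260.
Total outcomes: 9! = 362880.
Probability = 22260/362880 = 53/864.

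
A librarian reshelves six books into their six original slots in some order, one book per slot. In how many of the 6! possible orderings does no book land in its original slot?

265

!6 = 6! · Σ_{k=0}^{6} (-1)^k/k!
= 6! - 6!/1! + 6!/2! - 6!/3! + 6!/4! - 6!/5! + 6!/6!
= 720 - 720 + 360 - 120 + 30 - 6 + 1
= 265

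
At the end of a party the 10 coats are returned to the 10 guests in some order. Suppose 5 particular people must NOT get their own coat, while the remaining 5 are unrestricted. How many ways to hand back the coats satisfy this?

2170680

Let A_j be the event that the j-th constrained one is fixed. By inclusion-exclusion over the 5 events:
Σ_{j=0}^{5} (-1)^j C(5,j)(10-j)!
= C(5,0)·10! - C(5,1)·9! + C(5,2)·8! - C(5,3)·7! + C(5,4)·6! - C(5,5)·5!
= 3628800 - 1814400 + 403200 - 50400 + 3600 - 120
= 2170680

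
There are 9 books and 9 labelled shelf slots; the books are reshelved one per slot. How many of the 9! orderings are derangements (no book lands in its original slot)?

133496

Use !n = (n-1)(!(n-1) + !(n-2)).
!9 = 8·(14833 + 1854) = 8·16687 = 133496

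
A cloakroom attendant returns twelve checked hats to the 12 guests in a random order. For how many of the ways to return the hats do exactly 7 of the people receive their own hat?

34848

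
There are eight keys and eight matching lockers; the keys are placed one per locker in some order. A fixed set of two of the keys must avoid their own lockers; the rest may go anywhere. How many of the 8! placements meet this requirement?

Let A_j be the event that the j-th constrained one is fixed. By inclusion-exclusion over the 2 events:
Σ_{j=0}^{2} (-1)^j C(2,j)(8-j)!
= C(2,0)·8! - C(2,1)·7! + C(2,2)·6!
= 40320 - 10080 + 720
= 30960

30960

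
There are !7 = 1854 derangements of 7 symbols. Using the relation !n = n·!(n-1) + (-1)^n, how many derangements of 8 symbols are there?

14833

!8 = 8·1854 + 1 = 14833.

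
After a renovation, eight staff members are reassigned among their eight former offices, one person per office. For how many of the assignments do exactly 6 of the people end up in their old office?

28

Choose which 6 of the 8 are fixed: C(8,6) = 28.
The other 2 form a derangement: !2 = 1.
Total: 28 × 1 = 28.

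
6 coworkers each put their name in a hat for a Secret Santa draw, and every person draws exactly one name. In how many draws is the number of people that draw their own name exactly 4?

Pick the 4 fixed positions: C(6,4) = 15 ways.
The other 2 form a derangement: !2 = 1.
Total: 15 × 1 = 15.

15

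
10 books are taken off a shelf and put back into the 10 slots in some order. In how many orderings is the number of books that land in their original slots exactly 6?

1890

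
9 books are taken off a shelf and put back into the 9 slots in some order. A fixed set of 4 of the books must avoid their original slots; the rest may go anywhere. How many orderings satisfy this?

Inclusion-exclusion on the 4 forbidden self-matches:
Σ_{j=0}^{4} (-1)^j C(4,j)(9-j)!
= C(4,0)·9! - C(4,1)·8! + C(4,2)·7! - C(4,3)·6! + C(4,4)·5!
= 362880 - 161280 + 30240 - 2880 + 120
= 229080

229080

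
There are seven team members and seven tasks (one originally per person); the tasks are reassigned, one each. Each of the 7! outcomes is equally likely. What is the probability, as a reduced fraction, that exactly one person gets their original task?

Favorable outcomes: C(7,1)·!6 = 7·265 = 1855.
Total outcomes: 7! = 5040.
Probability = 1855/5040 = 53/144.

53/144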